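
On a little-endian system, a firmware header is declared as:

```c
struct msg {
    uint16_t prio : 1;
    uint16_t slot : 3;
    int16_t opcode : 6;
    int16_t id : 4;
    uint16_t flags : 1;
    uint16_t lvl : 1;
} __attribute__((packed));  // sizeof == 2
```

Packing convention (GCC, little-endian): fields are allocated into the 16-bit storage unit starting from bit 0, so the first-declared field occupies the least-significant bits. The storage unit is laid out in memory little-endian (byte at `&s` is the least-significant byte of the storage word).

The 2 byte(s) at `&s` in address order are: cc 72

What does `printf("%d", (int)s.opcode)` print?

-20

[0]=0xcc [1]=0x72 (little-endian) → word 0x72cc
prio:1 @ bit 0 → (0x72cc>>0)&0x1 = 0x0
slot:3 @ bit 1 → (0x72cc>>1)&0x7 = 0x6
opcode:6 @ bit 4 → (0x72cc>>4)&0x3f = 0x2c  ←
id:4 @ bit 10 → (0x72cc>>10)&0xf = 0xc
flags:1 @ bit 14 → (0x72cc>>14)&0x1 = 0x1
lvl:1 @ bit 15 → (0x72cc>>15)&0x1 = 0x0
opcode signed 6b, MSB=1: 44 - 64 = -20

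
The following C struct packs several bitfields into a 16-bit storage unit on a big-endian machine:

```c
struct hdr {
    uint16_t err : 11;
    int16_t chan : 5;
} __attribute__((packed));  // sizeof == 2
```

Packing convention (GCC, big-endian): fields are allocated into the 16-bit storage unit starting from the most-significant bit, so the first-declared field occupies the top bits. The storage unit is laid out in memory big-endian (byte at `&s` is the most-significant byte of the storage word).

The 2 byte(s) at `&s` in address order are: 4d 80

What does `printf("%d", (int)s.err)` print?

620

[0]=0x4d [1]=0x80 (big-endian) → word 0x4d80
err:11 @ bit 5 → (0x4d80>>5)&0x7ff = 0x26c  ←
chan:5 @ bit 0 → (0x4d80>>0)&0x1f = 0x0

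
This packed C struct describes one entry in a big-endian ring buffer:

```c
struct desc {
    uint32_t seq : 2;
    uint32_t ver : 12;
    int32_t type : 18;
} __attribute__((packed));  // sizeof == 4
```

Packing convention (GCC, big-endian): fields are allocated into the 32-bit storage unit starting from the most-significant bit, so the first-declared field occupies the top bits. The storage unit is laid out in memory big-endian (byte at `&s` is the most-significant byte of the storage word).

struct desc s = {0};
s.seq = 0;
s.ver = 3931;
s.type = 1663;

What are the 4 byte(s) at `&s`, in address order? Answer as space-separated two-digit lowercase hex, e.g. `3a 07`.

3d 6c 06 7f

seq (2b) val=0 bits=0x0 at bit 30: 0x00000000
ver (12b) val=3931 bits=0xf5b at bit 18: 0x3d6c0000
type (18b) val=1663 bits=0x67f at bit 0: 0x3d6c067f
word = 0x3d6c067f → big-endian bytes:
  [0]=0x3d  [1]=0x6c  [2]=0x06  [3]=0x7f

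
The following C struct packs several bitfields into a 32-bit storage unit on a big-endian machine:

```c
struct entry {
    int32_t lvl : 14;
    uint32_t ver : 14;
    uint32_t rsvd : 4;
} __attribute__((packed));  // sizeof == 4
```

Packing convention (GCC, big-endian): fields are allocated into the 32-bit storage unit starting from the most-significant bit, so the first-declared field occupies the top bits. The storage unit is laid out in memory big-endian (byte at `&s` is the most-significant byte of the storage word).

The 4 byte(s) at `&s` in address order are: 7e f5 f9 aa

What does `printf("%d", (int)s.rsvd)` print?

10

[0]=0x7e [1]=0xf5 [2]=0xf9 [3]=0xaa (big-endian) → word 0x7ef5f9aa
lvl:14 @ bit 18 → (0x7ef5f9aa>>18)&0x3fff = 0x1fbd
ver:14 @ bit 4 → (0x7ef5f9aa>>4)&0x3fff = 0x1f9a
rsvd:4 @ bit 0 → (0x7ef5f9aa>>0)&0xf = 0xa  ←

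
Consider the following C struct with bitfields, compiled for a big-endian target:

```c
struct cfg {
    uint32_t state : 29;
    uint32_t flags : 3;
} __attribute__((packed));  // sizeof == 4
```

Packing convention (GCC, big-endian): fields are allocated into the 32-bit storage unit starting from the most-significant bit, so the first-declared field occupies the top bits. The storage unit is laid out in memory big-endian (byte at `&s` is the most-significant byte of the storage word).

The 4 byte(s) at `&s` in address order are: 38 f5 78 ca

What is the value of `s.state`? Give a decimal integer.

119451417

[0]=0x38 [1]=0xf5 [2]=0x78 [3]=0xca (big-endian) → word 0x38f578ca
state:29 @ bit 3 → (0x38f578ca>>3)&0x1fffffff = 0x71eaf19  ←
flags:3 @ bit 0 → (0x38f578ca>>0)&0x7 = 0x2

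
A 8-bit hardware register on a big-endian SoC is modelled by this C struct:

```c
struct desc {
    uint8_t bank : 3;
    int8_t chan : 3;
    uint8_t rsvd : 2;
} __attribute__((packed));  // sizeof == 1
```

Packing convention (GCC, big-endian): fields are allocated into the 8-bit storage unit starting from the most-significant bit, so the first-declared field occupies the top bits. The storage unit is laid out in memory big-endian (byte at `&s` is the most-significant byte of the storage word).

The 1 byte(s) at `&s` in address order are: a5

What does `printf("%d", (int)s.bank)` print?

[0]=0xa5 (big-endian) → word 0xa5
bank:3 @ bit 5 → (0xa5>>5)&0x7 = 0x5  ←
chan:3 @ bit 2 → (0xa5>>2)&0x7 = 0x1
rsvd:2 @ bit 0 → (0xa5>>0)&0x3 = 0x1

5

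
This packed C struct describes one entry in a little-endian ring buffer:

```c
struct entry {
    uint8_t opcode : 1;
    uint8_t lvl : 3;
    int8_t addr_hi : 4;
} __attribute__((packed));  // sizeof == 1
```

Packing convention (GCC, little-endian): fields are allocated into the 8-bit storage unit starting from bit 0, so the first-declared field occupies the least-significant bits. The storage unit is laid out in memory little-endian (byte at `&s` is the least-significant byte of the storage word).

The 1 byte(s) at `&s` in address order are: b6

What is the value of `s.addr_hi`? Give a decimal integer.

-5

[0]=0xb6 (little-endian) → word 0xb6
opcode:1 @ bit 0 → (0xb6>>0)&0x1 = 0x0
lvl:3 @ bit 1 → (0xb6>>1)&0x7 = 0x3
addr_hi:4 @ bit 4 → (0xb6>>4)&0xf = 0xb  ←
addr_hi signed 4b, MSB=1: 11 - 16 = -5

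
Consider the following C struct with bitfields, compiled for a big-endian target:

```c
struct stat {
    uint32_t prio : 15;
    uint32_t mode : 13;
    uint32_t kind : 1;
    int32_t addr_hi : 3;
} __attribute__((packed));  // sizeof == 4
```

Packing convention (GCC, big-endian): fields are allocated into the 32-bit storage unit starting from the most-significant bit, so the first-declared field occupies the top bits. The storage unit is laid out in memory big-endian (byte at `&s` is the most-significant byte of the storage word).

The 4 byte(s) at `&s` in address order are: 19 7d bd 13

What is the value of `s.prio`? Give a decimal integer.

[0]=0x19 [1]=0x7d [2]=0xbd [3]=0x13 (big-endian) → word 0x197dbd13
prio [17+:15] = (word>>17) & 0x7fff = 3262  ←
mode [4+:13] = (word>>4) & 0x1fff = 7121
kind [3+:1] = (word>>3) & 0x1 = 0
addr_hi [0+:3] = (word>>0) & 0x7 = 3

3262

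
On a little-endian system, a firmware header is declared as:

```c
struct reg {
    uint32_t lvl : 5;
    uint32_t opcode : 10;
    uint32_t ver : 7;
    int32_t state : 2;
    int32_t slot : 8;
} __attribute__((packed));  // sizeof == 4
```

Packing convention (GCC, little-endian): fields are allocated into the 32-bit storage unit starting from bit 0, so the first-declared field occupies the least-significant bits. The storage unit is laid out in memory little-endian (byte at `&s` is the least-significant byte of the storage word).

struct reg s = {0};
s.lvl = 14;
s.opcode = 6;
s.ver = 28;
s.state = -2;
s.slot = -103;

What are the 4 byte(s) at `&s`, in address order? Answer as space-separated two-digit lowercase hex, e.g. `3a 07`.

ce 00 8e 99

lvl (5b) val=14 bits=0xe at bit 0: 0x0000000e
opcode (10b) val=6 bits=0x6 at bit 5: 0x000000ce
ver (7b) val=28 bits=0x1c at bit 15: 0x000e00ce
state (2b) val=-2 bits=0x2 at bit 22: 0x008e00ce
slot (8b) val=-103 bits=0x99 at bit 24: 0x998e00ce
word = 0x998e00ce → little-endian bytes:
  [0]=0xce  [1]=0x00  [2]=0x8e  [3]=0x99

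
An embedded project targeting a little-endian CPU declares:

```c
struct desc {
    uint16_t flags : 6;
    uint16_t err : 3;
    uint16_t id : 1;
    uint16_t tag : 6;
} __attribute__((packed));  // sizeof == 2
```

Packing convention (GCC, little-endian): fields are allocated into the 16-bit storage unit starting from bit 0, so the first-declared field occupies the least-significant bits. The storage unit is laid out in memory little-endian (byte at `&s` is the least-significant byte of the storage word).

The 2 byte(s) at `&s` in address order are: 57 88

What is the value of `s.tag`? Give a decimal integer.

[0]=0x57 [1]=0x88 (little-endian) → word 0x8857
flags:6 @ bit 0 → (0x8857>>0)&0x3f = 0x17
err:3 @ bit 6 → (0x8857>>6)&0x7 = 0x1
id:1 @ bit 9 → (0x8857>>9)&0x1 = 0x0
tag:6 @ bit 10 → (0x8857>>10)&0x3f = 0x22  ←

34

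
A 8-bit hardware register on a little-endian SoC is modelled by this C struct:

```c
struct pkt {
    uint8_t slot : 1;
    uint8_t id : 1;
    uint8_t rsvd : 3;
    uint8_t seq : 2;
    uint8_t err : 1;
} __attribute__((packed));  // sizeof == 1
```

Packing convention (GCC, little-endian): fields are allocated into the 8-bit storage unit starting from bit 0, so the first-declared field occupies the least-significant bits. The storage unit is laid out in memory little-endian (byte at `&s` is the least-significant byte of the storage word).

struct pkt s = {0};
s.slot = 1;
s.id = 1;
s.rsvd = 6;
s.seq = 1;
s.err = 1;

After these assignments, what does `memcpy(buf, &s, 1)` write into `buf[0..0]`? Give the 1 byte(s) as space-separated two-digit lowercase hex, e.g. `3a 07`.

bb

[0+:1] slot=1 & 0x1 = 0x1; word=0x01
[1+:1] id=1 & 0x1 = 0x1; word=0x03
[2+:3] rsvd=6 & 0x7 = 0x6; word=0x1b
[5+:2] seq=1 & 0x3 = 0x1; word=0x3b
[7+:1] err=1 & 0x1 = 0x1; word=0xbb
word = 0xbb → little-endian bytes:
  [0]=0xbb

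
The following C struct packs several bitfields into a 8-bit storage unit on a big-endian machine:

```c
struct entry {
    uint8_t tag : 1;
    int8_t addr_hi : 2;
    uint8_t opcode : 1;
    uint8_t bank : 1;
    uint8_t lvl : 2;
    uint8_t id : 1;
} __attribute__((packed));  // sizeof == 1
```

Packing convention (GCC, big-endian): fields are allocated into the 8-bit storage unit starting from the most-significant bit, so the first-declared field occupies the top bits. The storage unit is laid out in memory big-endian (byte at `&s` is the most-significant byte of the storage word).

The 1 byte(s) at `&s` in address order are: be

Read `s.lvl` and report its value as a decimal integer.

3

[0]=0xbe (big-endian) → word 0xbe
tag:1 @ bit 7 → (0xbe>>7)&0x1 = 0x1
addr_hi:2 @ bit 5 → (0xbe>>5)&0x3 = 0x1
opcode:1 @ bit 4 → (0xbe>>4)&0x1 = 0x1
bank:1 @ bit 3 → (0xbe>>3)&0x1 = 0x1
lvl:2 @ bit 1 → (0xbe>>1)&0x3 = 0x3  ←
id:1 @ bit 0 → (0xbe>>0)&0x1 = 0x0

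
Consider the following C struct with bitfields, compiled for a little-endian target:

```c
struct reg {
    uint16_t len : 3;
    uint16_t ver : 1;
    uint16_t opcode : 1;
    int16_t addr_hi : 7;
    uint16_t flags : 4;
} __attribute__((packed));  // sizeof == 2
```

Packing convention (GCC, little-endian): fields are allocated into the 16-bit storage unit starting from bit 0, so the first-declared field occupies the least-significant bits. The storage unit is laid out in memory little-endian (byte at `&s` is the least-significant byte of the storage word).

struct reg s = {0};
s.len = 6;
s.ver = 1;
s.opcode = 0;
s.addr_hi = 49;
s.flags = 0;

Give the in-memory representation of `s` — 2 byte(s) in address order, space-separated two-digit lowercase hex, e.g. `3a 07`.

2e 06

len (3b) val=6 bits=0x6 at bit 0: 0x0006
ver (1b) val=1 bits=0x1 at bit 3: 0x000e
opcode (1b) val=0 bits=0x0 at bit 4: 0x000e
addr_hi (7b) val=49 bits=0x31 at bit 5: 0x062e
flags (4b) val=0 bits=0x0 at bit 12: 0x062e
word = 0x062e → little-endian bytes:
  [0]=0x2e  [1]=0x06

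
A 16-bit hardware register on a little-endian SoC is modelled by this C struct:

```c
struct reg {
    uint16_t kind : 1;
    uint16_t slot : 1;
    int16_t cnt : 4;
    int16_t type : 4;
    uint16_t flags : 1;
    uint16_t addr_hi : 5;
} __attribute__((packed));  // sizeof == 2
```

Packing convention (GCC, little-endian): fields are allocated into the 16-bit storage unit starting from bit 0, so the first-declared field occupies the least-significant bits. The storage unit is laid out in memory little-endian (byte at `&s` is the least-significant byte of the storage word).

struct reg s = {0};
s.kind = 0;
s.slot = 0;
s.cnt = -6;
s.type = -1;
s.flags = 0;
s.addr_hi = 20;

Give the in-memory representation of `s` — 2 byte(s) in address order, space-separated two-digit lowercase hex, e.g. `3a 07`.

[0+:1] kind=0 & 0x1 = 0x0; word=0x0000
[1+:1] slot=0 & 0x1 = 0x0; word=0x0000
[2+:4] cnt=-6 & 0xf = 0xa; word=0x0028
[6+:4] type=-1 & 0xf = 0xf; word=0x03e8
[10+:1] flags=0 & 0x1 = 0x0; word=0x03e8
[11+:5] addr_hi=20 & 0x1f = 0x14; word=0xa3e8
word = 0xa3e8 → little-endian bytes:
  [0]=0xe8  [1]=0xa3

e8 a3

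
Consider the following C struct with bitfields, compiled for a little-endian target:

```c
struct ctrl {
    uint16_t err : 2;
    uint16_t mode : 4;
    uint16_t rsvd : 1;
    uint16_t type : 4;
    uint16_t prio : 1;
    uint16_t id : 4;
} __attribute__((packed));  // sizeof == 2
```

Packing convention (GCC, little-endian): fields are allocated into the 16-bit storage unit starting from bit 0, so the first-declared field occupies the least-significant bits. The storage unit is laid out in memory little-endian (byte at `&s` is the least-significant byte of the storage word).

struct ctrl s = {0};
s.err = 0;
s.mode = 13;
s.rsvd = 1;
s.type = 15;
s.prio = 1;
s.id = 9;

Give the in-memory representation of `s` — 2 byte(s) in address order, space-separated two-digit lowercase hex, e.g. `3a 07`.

err (2b) val=0 bits=0x0 at bit 0: 0x0000
mode (4b) val=13 bits=0xd at bit 2: 0x0034
rsvd (1b) val=1 bits=0x1 at bit 6: 0x0074
type (4b) val=15 bits=0xf at bit 7: 0x07f4
prio (1b) val=1 bits=0x1 at bit 11: 0x0ff4
id (4b) val=9 bits=0x9 at bit 12: 0x9ff4
word = 0x9ff4 → little-endian bytes:
  [0]=0xf4  [1]=0x9f

f4 9f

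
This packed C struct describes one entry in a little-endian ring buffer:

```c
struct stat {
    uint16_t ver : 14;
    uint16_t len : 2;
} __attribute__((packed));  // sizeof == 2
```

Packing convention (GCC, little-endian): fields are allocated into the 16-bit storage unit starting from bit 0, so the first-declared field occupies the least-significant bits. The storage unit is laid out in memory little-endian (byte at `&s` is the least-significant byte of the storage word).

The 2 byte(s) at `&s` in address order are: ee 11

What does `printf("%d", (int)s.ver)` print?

4590

[0]=0xee [1]=0x11 (little-endian) → word 0x11ee
ver [0+:14] = (word>>0) & 0x3fff = 4590  ←
len [14+:2] = (word>>14) & 0x3 = 0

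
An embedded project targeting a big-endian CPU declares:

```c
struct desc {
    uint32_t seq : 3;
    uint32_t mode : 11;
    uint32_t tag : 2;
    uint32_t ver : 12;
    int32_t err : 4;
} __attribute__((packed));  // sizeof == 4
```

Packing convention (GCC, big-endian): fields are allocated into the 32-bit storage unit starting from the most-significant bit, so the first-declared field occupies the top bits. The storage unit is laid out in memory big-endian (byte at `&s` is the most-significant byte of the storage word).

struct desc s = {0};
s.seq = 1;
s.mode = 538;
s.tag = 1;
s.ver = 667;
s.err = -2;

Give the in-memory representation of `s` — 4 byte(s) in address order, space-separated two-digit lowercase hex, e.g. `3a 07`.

28 69 29 be

seq (3b) val=1 bits=0x1 at bit 29: 0x20000000
mode (11b) val=538 bits=0x21a at bit 18: 0x28680000
tag (2b) val=1 bits=0x1 at bit 16: 0x28690000
ver (12b) val=667 bits=0x29b at bit 4: 0x286929b0
err (4b) val=-2 bits=0xe at bit 0: 0x286929be
word = 0x286929be → big-endian bytes:
  [0]=0x28  [1]=0x69  [2]=0x29  [3]=0xbe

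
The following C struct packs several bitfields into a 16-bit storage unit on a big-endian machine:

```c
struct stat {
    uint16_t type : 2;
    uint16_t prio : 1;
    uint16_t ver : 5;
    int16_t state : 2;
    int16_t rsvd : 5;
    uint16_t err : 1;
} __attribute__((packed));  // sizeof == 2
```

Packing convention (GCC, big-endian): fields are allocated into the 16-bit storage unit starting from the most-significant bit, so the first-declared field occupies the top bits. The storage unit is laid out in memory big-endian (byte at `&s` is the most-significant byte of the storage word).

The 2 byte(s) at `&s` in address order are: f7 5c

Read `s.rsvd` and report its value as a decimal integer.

[0]=0xf7 [1]=0x5c (big-endian) → word 0xf75c
type [14+:2] = (word>>14) & 0x3 = 3
prio [13+:1] = (word>>13) & 0x1 = 1
ver [8+:5] = (word>>8) & 0x1f = 23
state [6+:2] = (word>>6) & 0x3 = 1
rsvd [1+:5] = (word>>1) & 0x1f = 14  ←
err [0+:1] = (word>>0) & 0x1 = 0
rsvd signed 5b, MSB=0: value = 14

14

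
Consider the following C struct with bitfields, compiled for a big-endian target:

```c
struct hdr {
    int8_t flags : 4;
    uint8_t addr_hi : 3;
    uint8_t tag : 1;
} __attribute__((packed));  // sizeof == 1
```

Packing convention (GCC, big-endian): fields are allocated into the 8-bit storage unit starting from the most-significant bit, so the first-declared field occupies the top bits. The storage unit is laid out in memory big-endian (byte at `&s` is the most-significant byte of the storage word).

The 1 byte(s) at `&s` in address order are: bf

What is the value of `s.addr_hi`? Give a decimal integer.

[0]=0xbf (big-endian) → word 0xbf
flags [4+:4] = (word>>4) & 0xf = 11
addr_hi [1+:3] = (word>>1) & 0x7 = 7  ←
tag [0+:1] = (word>>0) & 0x1 = 1

7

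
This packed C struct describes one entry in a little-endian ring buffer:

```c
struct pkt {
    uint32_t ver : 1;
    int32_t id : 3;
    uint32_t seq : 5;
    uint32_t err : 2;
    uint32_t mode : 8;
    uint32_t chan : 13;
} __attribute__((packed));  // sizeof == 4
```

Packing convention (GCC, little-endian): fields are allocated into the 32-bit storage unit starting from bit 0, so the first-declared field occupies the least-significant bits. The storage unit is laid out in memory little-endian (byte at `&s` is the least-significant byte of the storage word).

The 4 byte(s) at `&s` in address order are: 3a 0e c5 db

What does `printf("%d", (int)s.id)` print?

-3

[0]=0x3a [1]=0x0e [2]=0xc5 [3]=0xdb (little-endian) → word 0xdbc50e3a
ver:1 @ bit 0 → (0xdbc50e3a>>0)&0x1 = 0x0
id:3 @ bit 1 → (0xdbc50e3a>>1)&0x7 = 0x5  ←
seq:5 @ bit 4 → (0xdbc50e3a>>4)&0x1f = 0x3
err:2 @ bit 9 → (0xdbc50e3a>>9)&0x3 = 0x3
mode:8 @ bit 11 → (0xdbc50e3a>>11)&0xff = 0xa1
chan:13 @ bit 19 → (0xdbc50e3a>>19)&0x1fff = 0x1b78
id signed 3b, MSB=1: 5 - 8 = -3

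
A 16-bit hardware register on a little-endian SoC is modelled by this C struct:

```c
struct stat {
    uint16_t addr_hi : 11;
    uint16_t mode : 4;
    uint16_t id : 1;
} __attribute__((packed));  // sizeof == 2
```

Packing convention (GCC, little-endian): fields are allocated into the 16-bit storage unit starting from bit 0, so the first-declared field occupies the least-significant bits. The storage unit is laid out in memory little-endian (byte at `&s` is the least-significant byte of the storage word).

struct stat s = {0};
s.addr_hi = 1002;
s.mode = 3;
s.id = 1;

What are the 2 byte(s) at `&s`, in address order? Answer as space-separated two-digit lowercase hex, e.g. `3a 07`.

addr_hi:11 = 1002 → 0x3ea << 0 → word 0x03ea
mode:4 = 3 → 0x3 << 11 → word 0x1bea
id:1 = 1 → 0x1 << 15 → word 0x9bea
word = 0x9bea → little-endian bytes:
  [0]=0xea  [1]=0x9b

ea 9b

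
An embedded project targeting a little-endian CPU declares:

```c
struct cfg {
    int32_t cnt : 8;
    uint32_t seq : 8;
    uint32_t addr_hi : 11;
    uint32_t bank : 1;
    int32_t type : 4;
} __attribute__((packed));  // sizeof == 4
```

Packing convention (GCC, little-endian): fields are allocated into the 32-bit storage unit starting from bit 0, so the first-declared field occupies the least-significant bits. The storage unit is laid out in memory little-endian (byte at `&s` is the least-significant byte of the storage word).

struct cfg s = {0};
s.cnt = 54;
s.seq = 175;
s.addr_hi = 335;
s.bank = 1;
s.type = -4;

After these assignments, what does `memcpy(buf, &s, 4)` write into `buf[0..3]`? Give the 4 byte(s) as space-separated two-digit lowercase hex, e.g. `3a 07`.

36 af 4f c9

cnt:8 = 54 → 0x36 << 0 → word 0x00000036
seq:8 = 175 → 0xaf << 8 → word 0x0000af36
addr_hi:11 = 335 → 0x14f << 16 → word 0x014faf36
bank:1 = 1 → 0x1 << 27 → word 0x094faf36
type:4 = -4 → 0xc << 28 → word 0xc94faf36
word = 0xc94faf36 → little-endian bytes:
  [0]=0x36  [1]=0xaf  [2]=0x4f  [3]=0xc9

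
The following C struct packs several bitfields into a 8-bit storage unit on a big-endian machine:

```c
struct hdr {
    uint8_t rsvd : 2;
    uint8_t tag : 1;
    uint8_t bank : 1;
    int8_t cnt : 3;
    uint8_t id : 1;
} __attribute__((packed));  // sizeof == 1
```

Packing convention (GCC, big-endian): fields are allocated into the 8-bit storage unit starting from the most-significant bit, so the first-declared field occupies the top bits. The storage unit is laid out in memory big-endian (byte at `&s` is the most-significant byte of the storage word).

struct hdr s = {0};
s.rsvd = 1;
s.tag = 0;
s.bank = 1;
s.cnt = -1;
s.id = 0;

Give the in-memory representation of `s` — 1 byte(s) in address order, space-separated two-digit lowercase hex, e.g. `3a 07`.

[6+:2] rsvd=1 & 0x3 = 0x1; word=0x40
[5+:1] tag=0 & 0x1 = 0x0; word=0x40
[4+:1] bank=1 & 0x1 = 0x1; word=0x50
[1+:3] cnt=-1 & 0x7 = 0x7; word=0x5e
[0+:1] id=0 & 0x1 = 0x0; word=0x5e
word = 0x5e → big-endian bytes:
  [0]=0x5e

5e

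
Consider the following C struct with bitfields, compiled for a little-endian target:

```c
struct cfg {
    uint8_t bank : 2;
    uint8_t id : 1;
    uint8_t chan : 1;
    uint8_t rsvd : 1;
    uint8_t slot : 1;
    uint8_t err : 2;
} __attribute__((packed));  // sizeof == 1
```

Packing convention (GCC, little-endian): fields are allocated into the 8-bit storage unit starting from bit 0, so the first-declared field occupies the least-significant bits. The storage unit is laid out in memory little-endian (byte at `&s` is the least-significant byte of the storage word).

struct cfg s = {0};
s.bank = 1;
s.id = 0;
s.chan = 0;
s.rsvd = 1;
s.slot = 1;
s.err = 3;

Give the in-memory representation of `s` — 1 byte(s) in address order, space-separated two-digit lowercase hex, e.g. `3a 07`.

bank:2 = 1 → 0x1 << 0 → word 0x01
id:1 = 0 → 0x0 << 2 → word 0x01
chan:1 = 0 → 0x0 << 3 → word 0x01
rsvd:1 = 1 → 0x1 << 4 → word 0x11
slot:1 = 1 → 0x1 << 5 → word 0x31
err:2 = 3 → 0x3 << 6 → word 0xf1
word = 0xf1 → little-endian bytes:
  [0]=0xf1

f1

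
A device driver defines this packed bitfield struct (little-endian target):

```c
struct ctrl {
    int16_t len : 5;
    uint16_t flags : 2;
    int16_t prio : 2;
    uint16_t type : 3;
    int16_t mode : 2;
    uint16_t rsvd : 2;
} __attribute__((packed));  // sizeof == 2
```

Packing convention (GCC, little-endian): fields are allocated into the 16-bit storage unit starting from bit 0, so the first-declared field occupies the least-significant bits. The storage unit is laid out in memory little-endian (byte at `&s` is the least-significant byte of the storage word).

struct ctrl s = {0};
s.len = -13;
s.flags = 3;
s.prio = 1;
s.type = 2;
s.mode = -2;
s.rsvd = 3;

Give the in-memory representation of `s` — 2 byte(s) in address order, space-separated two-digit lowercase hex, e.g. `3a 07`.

len (5b) val=-13 bits=0x13 at bit 0: 0x0013
flags (2b) val=3 bits=0x3 at bit 5: 0x0073
prio (2b) val=1 bits=0x1 at bit 7: 0x00f3
type (3b) val=2 bits=0x2 at bit 9: 0x04f3
mode (2b) val=-2 bits=0x2 at bit 12: 0x24f3
rsvd (2b) val=3 bits=0x3 at bit 14: 0xe4f3
word = 0xe4f3 → little-endian bytes:
  [0]=0xf3  [1]=0xe4

f3 e4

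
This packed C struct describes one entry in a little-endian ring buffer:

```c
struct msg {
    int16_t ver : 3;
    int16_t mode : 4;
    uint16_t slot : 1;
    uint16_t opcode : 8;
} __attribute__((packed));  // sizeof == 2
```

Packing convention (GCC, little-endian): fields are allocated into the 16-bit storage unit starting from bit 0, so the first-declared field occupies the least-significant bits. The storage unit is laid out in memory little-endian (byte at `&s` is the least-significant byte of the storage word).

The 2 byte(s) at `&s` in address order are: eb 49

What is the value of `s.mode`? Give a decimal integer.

[0]=0xeb [1]=0x49 (little-endian) → word 0x49eb
ver [0+:3] = (word>>0) & 0x7 = 3
mode [3+:4] = (word>>3) & 0xf = 13  ←
slot [7+:1] = (word>>7) & 0x1 = 1
opcode [8+:8] = (word>>8) & 0xff = 73
mode signed 4b, MSB=1: 13 - 16 = -3

-3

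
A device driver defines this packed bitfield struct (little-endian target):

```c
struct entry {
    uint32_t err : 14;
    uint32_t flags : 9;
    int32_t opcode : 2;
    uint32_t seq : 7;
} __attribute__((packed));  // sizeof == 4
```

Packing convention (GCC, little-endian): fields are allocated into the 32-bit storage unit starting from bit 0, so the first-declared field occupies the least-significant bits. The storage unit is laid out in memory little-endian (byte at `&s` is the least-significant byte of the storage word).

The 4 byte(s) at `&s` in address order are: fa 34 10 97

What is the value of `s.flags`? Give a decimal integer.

[0]=0xfa [1]=0x34 [2]=0x10 [3]=0x97 (little-endian) → word 0x971034fa
err [0+:14] = (word>>0) & 0x3fff = 13562
flags [14+:9] = (word>>14) & 0x1ff = 64  ←
opcode [23+:2] = (word>>23) & 0x3 = 2
seq [25+:7] = (word>>25) & 0x7f = 75

64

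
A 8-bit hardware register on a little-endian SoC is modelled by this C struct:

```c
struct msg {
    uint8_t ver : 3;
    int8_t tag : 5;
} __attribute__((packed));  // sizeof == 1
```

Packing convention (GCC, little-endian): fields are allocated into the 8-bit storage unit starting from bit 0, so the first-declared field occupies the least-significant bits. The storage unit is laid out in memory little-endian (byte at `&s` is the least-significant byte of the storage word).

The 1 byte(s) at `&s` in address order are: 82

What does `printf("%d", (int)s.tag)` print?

[0]=0x82 (little-endian) → word 0x82
ver:3 @ bit 0 → (0x82>>0)&0x7 = 0x2
tag:5 @ bit 3 → (0x82>>3)&0x1f = 0x10  ←
tag signed 5b, MSB=1: 16 - 32 = -16

-16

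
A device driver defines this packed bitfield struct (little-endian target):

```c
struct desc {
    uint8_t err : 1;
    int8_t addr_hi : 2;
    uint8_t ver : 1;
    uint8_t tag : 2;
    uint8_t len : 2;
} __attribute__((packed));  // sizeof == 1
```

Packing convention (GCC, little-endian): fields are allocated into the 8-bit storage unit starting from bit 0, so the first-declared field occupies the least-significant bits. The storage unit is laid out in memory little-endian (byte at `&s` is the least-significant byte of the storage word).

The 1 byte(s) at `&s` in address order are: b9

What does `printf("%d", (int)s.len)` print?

[0]=0xb9 (little-endian) → word 0xb9
err:1 @ bit 0 → (0xb9>>0)&0x1 = 0x1
addr_hi:2 @ bit 1 → (0xb9>>1)&0x3 = 0x0
ver:1 @ bit 3 → (0xb9>>3)&0x1 = 0x1
tag:2 @ bit 4 → (0xb9>>4)&0x3 = 0x3
len:2 @ bit 6 → (0xb9>>6)&0x3 = 0x2  ←

2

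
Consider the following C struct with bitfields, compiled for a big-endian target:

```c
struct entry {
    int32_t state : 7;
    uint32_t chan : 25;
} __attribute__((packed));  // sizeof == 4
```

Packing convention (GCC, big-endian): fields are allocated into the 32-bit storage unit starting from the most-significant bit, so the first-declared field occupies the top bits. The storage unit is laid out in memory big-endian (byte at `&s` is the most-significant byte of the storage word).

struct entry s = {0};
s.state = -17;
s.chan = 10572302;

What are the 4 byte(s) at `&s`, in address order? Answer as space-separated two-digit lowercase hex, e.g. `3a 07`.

state:7 = -17 → 0x6f << 25 → word 0xde000000
chan:25 = 10572302 → 0xa1520e << 0 → word 0xdea1520e
word = 0xdea1520e → big-endian bytes:
  [0]=0xde  [1]=0xa1  [2]=0x52  [3]=0x0e

de a1 52 0e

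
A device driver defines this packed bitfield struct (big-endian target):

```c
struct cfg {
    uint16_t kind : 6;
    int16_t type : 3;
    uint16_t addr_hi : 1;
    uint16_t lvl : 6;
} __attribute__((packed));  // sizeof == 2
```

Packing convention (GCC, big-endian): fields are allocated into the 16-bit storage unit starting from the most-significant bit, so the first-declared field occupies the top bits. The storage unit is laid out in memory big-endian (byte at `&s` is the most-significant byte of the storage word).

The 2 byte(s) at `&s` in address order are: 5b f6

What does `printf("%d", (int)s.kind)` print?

[0]=0x5b [1]=0xf6 (big-endian) → word 0x5bf6
kind [10+:6] = (word>>10) & 0x3f = 22  ←
type [7+:3] = (word>>7) & 0x7 = 7
addr_hi [6+:1] = (word>>6) & 0x1 = 1
lvl [0+:6] = (word>>0) & 0x3f = 54

22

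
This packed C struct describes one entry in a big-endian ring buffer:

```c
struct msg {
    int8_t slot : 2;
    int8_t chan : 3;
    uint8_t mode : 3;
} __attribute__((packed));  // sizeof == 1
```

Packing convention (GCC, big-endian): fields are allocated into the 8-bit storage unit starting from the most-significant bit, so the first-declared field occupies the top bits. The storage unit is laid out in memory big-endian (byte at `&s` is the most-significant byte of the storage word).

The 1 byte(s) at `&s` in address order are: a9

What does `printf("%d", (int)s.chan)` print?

-3

[0]=0xa9 (big-endian) → word 0xa9
slot [6+:2] = (word>>6) & 0x3 = 2
chan [3+:3] = (word>>3) & 0x7 = 5  ←
mode [0+:3] = (word>>0) & 0x7 = 1
chan signed 3b, MSB=1: 5 - 8 = -3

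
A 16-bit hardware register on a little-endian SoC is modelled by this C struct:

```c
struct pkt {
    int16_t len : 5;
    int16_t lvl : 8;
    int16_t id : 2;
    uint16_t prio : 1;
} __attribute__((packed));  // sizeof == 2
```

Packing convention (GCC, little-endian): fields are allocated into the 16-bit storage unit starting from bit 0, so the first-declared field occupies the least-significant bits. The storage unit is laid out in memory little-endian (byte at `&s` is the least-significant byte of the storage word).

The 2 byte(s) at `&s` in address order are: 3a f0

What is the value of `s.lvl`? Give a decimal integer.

-127

[0]=0x3a [1]=0xf0 (little-endian) → word 0xf03a
len:5 @ bit 0 → (0xf03a>>0)&0x1f = 0x1a
lvl:8 @ bit 5 → (0xf03a>>5)&0xff = 0x81  ←
id:2 @ bit 13 → (0xf03a>>13)&0x3 = 0x3
prio:1 @ bit 15 → (0xf03a>>15)&0x1 = 0x1
lvl signed 8b, MSB=1: 129 - 256 = -127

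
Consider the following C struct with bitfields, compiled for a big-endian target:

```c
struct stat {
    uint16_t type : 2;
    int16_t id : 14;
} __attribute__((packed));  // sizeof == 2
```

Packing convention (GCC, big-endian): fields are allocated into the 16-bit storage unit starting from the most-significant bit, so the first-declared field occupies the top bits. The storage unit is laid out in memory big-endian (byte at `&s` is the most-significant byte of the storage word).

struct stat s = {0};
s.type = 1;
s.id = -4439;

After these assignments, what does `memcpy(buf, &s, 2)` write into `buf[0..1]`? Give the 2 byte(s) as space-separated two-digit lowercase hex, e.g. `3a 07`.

type (2b) val=1 bits=0x1 at bit 14: 0x4000
id (14b) val=-4439 bits=0x2ea9 at bit 0: 0x6ea9
word = 0x6ea9 → big-endian bytes:
  [0]=0x6e  [1]=0xa9

6e a9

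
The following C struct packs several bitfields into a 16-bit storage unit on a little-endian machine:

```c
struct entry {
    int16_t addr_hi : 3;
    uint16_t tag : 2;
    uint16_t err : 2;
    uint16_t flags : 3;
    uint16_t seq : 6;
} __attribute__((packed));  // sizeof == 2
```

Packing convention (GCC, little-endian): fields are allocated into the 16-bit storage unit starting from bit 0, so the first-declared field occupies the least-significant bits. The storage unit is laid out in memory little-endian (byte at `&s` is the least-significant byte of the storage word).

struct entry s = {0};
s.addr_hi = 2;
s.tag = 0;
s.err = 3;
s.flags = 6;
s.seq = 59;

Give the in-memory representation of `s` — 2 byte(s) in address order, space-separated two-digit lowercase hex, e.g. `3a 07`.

addr_hi:3 = 2 → 0x2 << 0 → word 0x0002
tag:2 = 0 → 0x0 << 3 → word 0x0002
err:2 = 3 → 0x3 << 5 → word 0x0062
flags:3 = 6 → 0x6 << 7 → word 0x0362
seq:6 = 59 → 0x3b << 10 → word 0xef62
word = 0xef62 → little-endian bytes:
  [0]=0x62  [1]=0xef

62 ef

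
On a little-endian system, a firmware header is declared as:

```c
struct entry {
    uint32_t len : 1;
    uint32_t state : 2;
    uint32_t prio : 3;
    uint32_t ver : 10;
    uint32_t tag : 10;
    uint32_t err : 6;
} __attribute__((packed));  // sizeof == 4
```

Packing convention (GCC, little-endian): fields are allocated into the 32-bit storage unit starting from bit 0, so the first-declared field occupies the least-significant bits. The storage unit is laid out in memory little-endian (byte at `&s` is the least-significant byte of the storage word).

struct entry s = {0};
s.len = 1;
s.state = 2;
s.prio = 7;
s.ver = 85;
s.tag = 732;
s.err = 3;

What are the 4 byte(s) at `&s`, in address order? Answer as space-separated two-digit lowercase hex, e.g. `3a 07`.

7d 15 dc 0e

len:1 = 1 → 0x1 << 0 → word 0x00000001
state:2 = 2 → 0x2 << 1 → word 0x00000005
prio:3 = 7 → 0x7 << 3 → word 0x0000003d
ver:10 = 85 → 0x55 << 6 → word 0x0000157d
tag:10 = 732 → 0x2dc << 16 → word 0x02dc157d
err:6 = 3 → 0x3 << 26 → word 0x0edc157d
word = 0x0edc157d → little-endian bytes:
  [0]=0x7d  [1]=0x15  [2]=0xdc  [3]=0x0e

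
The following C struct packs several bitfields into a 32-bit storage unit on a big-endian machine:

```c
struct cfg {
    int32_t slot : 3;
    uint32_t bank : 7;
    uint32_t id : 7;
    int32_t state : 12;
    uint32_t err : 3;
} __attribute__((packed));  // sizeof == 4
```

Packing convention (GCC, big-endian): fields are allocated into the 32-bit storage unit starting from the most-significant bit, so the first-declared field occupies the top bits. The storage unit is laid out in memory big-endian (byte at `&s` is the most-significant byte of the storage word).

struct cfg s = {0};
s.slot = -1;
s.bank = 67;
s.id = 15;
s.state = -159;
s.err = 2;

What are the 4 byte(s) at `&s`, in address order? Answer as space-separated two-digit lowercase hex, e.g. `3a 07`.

f0 c7 fb 0a

slot:3 = -1 → 0x7 << 29 → word 0xe0000000
bank:7 = 67 → 0x43 << 22 → word 0xf0c00000
id:7 = 15 → 0xf << 15 → word 0xf0c78000
state:12 = -159 → 0xf61 << 3 → word 0xf0c7fb08
err:3 = 2 → 0x2 << 0 → word 0xf0c7fb0a
word = 0xf0c7fb0a → big-endian bytes:
  [0]=0xf0  [1]=0xc7  [2]=0xfb  [3]=0x0a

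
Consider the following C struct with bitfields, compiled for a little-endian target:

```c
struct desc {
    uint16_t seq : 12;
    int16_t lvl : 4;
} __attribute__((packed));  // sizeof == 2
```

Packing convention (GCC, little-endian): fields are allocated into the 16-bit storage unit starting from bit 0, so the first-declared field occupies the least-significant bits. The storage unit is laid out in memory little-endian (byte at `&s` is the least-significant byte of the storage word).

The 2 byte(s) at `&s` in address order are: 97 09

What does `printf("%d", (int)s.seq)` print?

[0]=0x97 [1]=0x09 (little-endian) → word 0x0997
seq:12 @ bit 0 → (0x0997>>0)&0xfff = 0x997  ←
lvl:4 @ bit 12 → (0x0997>>12)&0xf = 0x0

2455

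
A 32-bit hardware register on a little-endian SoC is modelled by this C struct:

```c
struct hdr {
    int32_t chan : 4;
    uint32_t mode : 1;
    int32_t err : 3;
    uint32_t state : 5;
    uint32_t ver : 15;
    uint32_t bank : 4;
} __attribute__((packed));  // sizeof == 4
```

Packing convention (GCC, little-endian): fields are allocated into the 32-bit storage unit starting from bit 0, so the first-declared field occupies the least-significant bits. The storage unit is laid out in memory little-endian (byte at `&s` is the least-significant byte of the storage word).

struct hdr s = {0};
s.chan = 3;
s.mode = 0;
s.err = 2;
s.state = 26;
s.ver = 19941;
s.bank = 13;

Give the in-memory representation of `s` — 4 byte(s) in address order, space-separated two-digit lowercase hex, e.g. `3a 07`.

43 ba bc d9

[0+:4] chan=3 & 0xf = 0x3; word=0x00000003
[4+:1] mode=0 & 0x1 = 0x0; word=0x00000003
[5+:3] err=2 & 0x7 = 0x2; word=0x00000043
[8+:5] state=26 & 0x1f = 0x1a; word=0x00001a43
[13+:15] ver=19941 & 0x7fff = 0x4de5; word=0x09bcba43
[28+:4] bank=13 & 0xf = 0xd; word=0xd9bcba43
word = 0xd9bcba43 → little-endian bytes:
  [0]=0x43  [1]=0xba  [2]=0xbc  [3]=0xd9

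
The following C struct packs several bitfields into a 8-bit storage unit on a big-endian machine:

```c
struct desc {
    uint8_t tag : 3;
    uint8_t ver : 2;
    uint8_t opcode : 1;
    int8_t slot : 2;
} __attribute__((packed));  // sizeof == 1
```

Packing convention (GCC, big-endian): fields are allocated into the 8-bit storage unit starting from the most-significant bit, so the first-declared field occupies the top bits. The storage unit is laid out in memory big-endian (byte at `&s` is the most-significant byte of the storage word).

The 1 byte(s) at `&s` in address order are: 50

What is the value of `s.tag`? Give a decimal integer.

2

[0]=0x50 (big-endian) → word 0x50
tag:3 @ bit 5 → (0x50>>5)&0x7 = 0x2  ←
ver:2 @ bit 3 → (0x50>>3)&0x3 = 0x2
opcode:1 @ bit 2 → (0x50>>2)&0x1 = 0x0
slot:2 @ bit 0 → (0x50>>0)&0x3 = 0x0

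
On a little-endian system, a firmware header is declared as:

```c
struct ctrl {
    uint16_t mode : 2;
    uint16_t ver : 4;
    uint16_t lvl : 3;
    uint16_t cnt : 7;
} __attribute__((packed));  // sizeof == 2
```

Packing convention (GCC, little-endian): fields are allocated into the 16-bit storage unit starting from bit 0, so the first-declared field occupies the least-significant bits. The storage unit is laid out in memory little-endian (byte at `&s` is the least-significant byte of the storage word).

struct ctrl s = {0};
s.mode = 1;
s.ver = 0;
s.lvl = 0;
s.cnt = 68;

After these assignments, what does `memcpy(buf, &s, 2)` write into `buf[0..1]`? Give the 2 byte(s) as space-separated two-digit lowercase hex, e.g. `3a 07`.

mode:2 = 1 → 0x1 << 0 → word 0x0001
ver:4 = 0 → 0x0 << 2 → word 0x0001
lvl:3 = 0 → 0x0 << 6 → word 0x0001
cnt:7 = 68 → 0x44 << 9 → word 0x8801
word = 0x8801 → little-endian bytes:
  [0]=0x01  [1]=0x88

01 88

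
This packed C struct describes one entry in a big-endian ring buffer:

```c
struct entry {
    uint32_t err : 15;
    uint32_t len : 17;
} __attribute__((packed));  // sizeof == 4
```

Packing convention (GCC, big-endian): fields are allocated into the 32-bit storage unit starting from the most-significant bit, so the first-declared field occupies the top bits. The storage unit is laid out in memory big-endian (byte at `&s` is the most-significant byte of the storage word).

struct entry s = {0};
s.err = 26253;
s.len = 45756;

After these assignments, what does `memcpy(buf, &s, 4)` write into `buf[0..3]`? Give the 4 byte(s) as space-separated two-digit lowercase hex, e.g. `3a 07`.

err:15 = 26253 → 0x668d << 17 → word 0xcd1a0000
len:17 = 45756 → 0xb2bc << 0 → word 0xcd1ab2bc
word = 0xcd1ab2bc → big-endian bytes:
  [0]=0xcd  [1]=0x1a  [2]=0xb2  [3]=0xbc

cd 1a b2 bc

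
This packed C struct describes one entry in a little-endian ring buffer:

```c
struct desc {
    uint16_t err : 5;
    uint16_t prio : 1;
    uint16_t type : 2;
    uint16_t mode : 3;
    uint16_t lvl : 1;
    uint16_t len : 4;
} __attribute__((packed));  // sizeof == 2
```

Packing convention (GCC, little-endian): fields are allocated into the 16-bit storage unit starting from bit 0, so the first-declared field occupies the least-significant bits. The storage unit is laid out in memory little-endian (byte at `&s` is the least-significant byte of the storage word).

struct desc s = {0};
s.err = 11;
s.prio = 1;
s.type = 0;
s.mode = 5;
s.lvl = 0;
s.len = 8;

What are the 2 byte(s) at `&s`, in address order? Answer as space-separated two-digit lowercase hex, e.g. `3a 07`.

err (5b) val=11 bits=0xb at bit 0: 0x000b
prio (1b) val=1 bits=0x1 at bit 5: 0x002b
type (2b) val=0 bits=0x0 at bit 6: 0x002b
mode (3b) val=5 bits=0x5 at bit 8: 0x052b
lvl (1b) val=0 bits=0x0 at bit 11: 0x052b
len (4b) val=8 bits=0x8 at bit 12: 0x852b
word = 0x852b → little-endian bytes:
  [0]=0x2b  [1]=0x85

2b 85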